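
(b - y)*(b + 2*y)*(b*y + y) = b^3*y + b^2*y^2 + b^2*y - 2*b*y^3 + b*y^2 - 2*y^3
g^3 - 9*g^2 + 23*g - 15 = (g - 5)*(g - 3)*(g - 1)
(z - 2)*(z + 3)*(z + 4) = z^3 + 5*z^2 - 2*z - 24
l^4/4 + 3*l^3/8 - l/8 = l*(l/4 + 1/4)*(l - 1/2)*(l + 1)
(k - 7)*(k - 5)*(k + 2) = k^3 - 10*k^2 + 11*k + 70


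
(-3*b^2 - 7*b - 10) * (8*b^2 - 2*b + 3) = -24*b^4 - 50*b^3 - 75*b^2 - b - 30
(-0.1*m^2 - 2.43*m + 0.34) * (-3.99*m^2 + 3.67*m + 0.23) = 0.399*m^4 + 9.3287*m^3 - 10.2977*m^2 + 0.6889*m + 0.0782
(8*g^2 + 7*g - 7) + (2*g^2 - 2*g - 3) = 10*g^2 + 5*g - 10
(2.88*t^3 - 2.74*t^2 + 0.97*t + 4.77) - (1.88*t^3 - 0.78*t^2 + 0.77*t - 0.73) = 1.0*t^3 - 1.96*t^2 + 0.2*t + 5.5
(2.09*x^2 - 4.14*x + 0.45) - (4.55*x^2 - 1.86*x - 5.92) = -2.46*x^2 - 2.28*x + 6.37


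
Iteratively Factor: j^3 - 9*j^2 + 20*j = (j - 4)*(j^2 - 5*j) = (j - 5)*(j - 4)*(j)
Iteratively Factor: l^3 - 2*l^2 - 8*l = (l + 2)*(l^2 - 4*l) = l*(l + 2)*(l - 4)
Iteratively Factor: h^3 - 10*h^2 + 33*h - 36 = (h - 4)*(h^2 - 6*h + 9) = (h - 4)*(h - 3)*(h - 3)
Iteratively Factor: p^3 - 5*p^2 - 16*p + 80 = (p - 4)*(p^2 - p - 20) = (p - 4)*(p + 4)*(p - 5)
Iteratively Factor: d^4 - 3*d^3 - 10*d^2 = (d - 5)*(d^3 + 2*d^2) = d*(d - 5)*(d^2 + 2*d) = d*(d - 5)*(d + 2)*(d)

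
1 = 1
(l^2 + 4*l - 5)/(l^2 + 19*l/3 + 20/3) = 3*(l - 1)/(3*l + 4)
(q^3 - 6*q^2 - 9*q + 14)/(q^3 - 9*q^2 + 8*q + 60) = (q^2 - 8*q + 7)/(q^2 - 11*q + 30)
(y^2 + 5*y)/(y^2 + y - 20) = y/(y - 4)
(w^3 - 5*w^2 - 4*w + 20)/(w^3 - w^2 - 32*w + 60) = (w + 2)/(w + 6)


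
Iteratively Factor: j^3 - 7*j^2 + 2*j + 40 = (j - 4)*(j^2 - 3*j - 10) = (j - 4)*(j + 2)*(j - 5)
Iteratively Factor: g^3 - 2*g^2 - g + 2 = (g + 1)*(g^2 - 3*g + 2) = (g - 2)*(g + 1)*(g - 1)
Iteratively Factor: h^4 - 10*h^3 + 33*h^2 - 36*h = (h - 3)*(h^3 - 7*h^2 + 12*h) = (h - 4)*(h - 3)*(h^2 - 3*h) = (h - 4)*(h - 3)^2*(h)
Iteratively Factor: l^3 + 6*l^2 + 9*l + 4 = (l + 1)*(l^2 + 5*l + 4) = (l + 1)^2*(l + 4)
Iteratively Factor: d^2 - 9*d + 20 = (d - 4)*(d - 5)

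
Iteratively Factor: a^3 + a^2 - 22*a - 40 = (a + 4)*(a^2 - 3*a - 10) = (a - 5)*(a + 4)*(a + 2)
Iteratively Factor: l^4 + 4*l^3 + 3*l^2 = (l)*(l^3 + 4*l^2 + 3*l) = l^2*(l^2 + 4*l + 3) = l^2*(l + 1)*(l + 3)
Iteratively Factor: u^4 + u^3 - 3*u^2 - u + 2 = (u + 2)*(u^3 - u^2 - u + 1) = (u + 1)*(u + 2)*(u^2 - 2*u + 1) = (u - 1)*(u + 1)*(u + 2)*(u - 1)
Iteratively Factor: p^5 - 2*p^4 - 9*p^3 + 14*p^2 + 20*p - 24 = (p - 1)*(p^4 - p^3 - 10*p^2 + 4*p + 24) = (p - 1)*(p + 2)*(p^3 - 3*p^2 - 4*p + 12) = (p - 2)*(p - 1)*(p + 2)*(p^2 - p - 6) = (p - 2)*(p - 1)*(p + 2)^2*(p - 3)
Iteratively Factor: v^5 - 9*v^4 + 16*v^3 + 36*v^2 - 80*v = (v - 2)*(v^4 - 7*v^3 + 2*v^2 + 40*v) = v*(v - 2)*(v^3 - 7*v^2 + 2*v + 40) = v*(v - 2)*(v + 2)*(v^2 - 9*v + 20) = v*(v - 5)*(v - 2)*(v + 2)*(v - 4)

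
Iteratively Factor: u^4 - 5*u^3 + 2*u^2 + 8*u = (u - 4)*(u^3 - u^2 - 2*u) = (u - 4)*(u + 1)*(u^2 - 2*u) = (u - 4)*(u - 2)*(u + 1)*(u)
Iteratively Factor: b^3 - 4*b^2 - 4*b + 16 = (b - 4)*(b^2 - 4) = (b - 4)*(b + 2)*(b - 2)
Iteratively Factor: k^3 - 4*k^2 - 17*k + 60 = (k - 5)*(k^2 + k - 12) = (k - 5)*(k - 3)*(k + 4)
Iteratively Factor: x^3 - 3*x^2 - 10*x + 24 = (x + 3)*(x^2 - 6*x + 8) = (x - 2)*(x + 3)*(x - 4)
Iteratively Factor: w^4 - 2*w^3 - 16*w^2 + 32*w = (w + 4)*(w^3 - 6*w^2 + 8*w) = (w - 2)*(w + 4)*(w^2 - 4*w) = (w - 4)*(w - 2)*(w + 4)*(w)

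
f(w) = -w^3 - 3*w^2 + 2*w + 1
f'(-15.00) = -583.00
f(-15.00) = 2671.00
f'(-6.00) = -70.00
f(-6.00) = 97.00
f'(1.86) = -19.54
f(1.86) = -12.09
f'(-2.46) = -1.39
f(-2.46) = -7.19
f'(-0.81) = 4.89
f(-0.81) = -2.06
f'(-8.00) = -142.00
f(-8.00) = 305.00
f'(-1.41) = 4.50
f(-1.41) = -4.98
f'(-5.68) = -60.71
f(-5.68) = 76.10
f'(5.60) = -125.68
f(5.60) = -257.50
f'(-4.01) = -22.18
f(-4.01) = 9.22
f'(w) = -3*w^2 - 6*w + 2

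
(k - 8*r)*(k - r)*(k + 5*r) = k^3 - 4*k^2*r - 37*k*r^2 + 40*r^3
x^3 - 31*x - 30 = (x - 6)*(x + 1)*(x + 5)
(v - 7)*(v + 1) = v^2 - 6*v - 7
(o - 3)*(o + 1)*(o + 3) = o^3 + o^2 - 9*o - 9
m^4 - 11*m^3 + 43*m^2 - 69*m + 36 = (m - 4)*(m - 3)^2*(m - 1)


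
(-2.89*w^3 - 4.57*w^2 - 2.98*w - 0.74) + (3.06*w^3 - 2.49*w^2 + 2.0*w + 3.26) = 0.17*w^3 - 7.06*w^2 - 0.98*w + 2.52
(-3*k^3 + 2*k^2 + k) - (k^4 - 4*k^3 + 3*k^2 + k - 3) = -k^4 + k^3 - k^2 + 3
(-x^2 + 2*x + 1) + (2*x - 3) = -x^2 + 4*x - 2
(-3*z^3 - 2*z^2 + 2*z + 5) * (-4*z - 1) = 12*z^4 + 11*z^3 - 6*z^2 - 22*z - 5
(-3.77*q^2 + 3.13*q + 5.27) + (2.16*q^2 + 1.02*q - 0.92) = -1.61*q^2 + 4.15*q + 4.35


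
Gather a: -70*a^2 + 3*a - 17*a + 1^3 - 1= -70*a^2 - 14*a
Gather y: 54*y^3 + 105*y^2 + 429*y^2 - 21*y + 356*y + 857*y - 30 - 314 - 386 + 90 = 54*y^3 + 534*y^2 + 1192*y - 640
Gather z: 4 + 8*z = 8*z + 4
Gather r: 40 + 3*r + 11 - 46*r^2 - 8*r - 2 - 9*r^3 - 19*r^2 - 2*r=-9*r^3 - 65*r^2 - 7*r + 49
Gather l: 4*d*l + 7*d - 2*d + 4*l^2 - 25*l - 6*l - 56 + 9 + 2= 5*d + 4*l^2 + l*(4*d - 31) - 45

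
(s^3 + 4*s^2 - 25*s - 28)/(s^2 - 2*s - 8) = (s^2 + 8*s + 7)/(s + 2)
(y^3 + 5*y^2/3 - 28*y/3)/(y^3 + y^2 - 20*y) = (y^2 + 5*y/3 - 28/3)/(y^2 + y - 20)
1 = 1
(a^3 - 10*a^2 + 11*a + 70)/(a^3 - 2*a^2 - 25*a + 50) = (a^2 - 5*a - 14)/(a^2 + 3*a - 10)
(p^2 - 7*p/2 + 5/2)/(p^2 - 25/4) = 2*(p - 1)/(2*p + 5)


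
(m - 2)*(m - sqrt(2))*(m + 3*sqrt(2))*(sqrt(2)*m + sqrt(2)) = sqrt(2)*m^4 - sqrt(2)*m^3 + 4*m^3 - 8*sqrt(2)*m^2 - 4*m^2 - 8*m + 6*sqrt(2)*m + 12*sqrt(2)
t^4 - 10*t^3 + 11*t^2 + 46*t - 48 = (t - 8)*(t - 3)*(t - 1)*(t + 2)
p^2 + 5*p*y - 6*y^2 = (p - y)*(p + 6*y)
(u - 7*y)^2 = u^2 - 14*u*y + 49*y^2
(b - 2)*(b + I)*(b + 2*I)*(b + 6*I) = b^4 - 2*b^3 + 9*I*b^3 - 20*b^2 - 18*I*b^2 + 40*b - 12*I*b + 24*I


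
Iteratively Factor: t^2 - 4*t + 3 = (t - 3)*(t - 1)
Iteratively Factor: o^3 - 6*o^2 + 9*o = (o)*(o^2 - 6*o + 9) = o*(o - 3)*(o - 3)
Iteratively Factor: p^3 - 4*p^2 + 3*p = (p)*(p^2 - 4*p + 3) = p*(p - 3)*(p - 1)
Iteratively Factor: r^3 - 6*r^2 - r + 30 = (r - 3)*(r^2 - 3*r - 10) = (r - 5)*(r - 3)*(r + 2)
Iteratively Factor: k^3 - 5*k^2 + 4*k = (k - 1)*(k^2 - 4*k) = (k - 4)*(k - 1)*(k)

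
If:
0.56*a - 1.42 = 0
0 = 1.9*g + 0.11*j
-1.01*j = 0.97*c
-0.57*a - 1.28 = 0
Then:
No Solution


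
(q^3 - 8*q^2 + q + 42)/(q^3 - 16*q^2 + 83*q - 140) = (q^2 - q - 6)/(q^2 - 9*q + 20)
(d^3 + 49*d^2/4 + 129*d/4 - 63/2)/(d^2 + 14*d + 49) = (4*d^2 + 21*d - 18)/(4*(d + 7))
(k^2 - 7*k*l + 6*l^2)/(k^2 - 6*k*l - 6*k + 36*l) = (k - l)/(k - 6)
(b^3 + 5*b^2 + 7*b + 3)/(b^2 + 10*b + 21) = (b^2 + 2*b + 1)/(b + 7)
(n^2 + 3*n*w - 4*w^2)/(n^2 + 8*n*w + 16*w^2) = (n - w)/(n + 4*w)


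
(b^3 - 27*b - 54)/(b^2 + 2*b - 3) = (b^2 - 3*b - 18)/(b - 1)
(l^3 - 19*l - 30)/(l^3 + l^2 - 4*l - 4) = (l^2 - 2*l - 15)/(l^2 - l - 2)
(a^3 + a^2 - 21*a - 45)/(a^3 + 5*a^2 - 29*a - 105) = (a + 3)/(a + 7)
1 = 1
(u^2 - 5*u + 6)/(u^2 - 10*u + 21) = (u - 2)/(u - 7)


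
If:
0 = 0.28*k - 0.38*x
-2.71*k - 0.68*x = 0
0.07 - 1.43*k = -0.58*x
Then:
No Solution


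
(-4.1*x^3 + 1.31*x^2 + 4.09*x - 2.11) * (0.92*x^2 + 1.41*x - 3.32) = -3.772*x^5 - 4.5758*x^4 + 19.2219*x^3 - 0.5235*x^2 - 16.5539*x + 7.0052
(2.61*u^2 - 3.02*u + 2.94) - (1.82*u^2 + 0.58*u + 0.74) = 0.79*u^2 - 3.6*u + 2.2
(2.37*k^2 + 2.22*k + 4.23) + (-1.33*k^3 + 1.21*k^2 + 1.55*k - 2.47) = -1.33*k^3 + 3.58*k^2 + 3.77*k + 1.76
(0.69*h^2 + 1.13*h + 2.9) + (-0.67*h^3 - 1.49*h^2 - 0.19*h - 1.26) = -0.67*h^3 - 0.8*h^2 + 0.94*h + 1.64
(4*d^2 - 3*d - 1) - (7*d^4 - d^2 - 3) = -7*d^4 + 5*d^2 - 3*d + 2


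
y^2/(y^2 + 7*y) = y/(y + 7)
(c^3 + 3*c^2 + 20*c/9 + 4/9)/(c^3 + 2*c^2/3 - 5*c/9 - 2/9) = (3*c^2 + 8*c + 4)/(3*c^2 + c - 2)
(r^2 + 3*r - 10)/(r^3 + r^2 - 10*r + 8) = (r + 5)/(r^2 + 3*r - 4)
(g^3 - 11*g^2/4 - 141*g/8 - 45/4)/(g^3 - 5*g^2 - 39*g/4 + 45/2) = (4*g + 3)/(2*(2*g - 3))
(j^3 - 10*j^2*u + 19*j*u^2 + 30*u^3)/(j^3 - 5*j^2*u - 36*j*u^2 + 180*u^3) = (j + u)/(j + 6*u)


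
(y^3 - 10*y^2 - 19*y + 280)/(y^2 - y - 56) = (y^2 - 2*y - 35)/(y + 7)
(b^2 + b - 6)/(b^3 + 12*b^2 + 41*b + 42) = (b - 2)/(b^2 + 9*b + 14)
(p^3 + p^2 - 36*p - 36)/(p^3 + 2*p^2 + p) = (p^2 - 36)/(p*(p + 1))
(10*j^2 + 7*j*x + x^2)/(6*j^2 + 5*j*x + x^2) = (5*j + x)/(3*j + x)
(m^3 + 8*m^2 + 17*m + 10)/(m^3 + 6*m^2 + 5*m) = (m + 2)/m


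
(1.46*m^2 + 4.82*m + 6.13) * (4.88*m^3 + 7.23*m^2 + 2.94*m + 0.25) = 7.1248*m^5 + 34.0774*m^4 + 69.0554*m^3 + 58.8557*m^2 + 19.2272*m + 1.5325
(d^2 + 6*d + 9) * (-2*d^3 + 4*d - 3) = -2*d^5 - 12*d^4 - 14*d^3 + 21*d^2 + 18*d - 27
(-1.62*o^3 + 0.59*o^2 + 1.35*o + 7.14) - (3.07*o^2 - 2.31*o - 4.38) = -1.62*o^3 - 2.48*o^2 + 3.66*o + 11.52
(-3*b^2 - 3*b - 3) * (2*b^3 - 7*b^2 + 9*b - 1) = -6*b^5 + 15*b^4 - 12*b^3 - 3*b^2 - 24*b + 3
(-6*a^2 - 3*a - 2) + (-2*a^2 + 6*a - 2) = -8*a^2 + 3*a - 4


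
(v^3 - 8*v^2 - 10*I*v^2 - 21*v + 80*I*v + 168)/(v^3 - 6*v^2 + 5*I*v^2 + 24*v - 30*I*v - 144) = (v^2 + v*(-8 - 7*I) + 56*I)/(v^2 + v*(-6 + 8*I) - 48*I)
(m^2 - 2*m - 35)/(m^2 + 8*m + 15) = (m - 7)/(m + 3)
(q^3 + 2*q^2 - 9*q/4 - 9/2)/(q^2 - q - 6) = (q^2 - 9/4)/(q - 3)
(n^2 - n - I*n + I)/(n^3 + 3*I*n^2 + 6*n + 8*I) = (n^2 - n - I*n + I)/(n^3 + 3*I*n^2 + 6*n + 8*I)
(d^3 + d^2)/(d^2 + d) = d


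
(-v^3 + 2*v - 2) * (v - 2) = -v^4 + 2*v^3 + 2*v^2 - 6*v + 4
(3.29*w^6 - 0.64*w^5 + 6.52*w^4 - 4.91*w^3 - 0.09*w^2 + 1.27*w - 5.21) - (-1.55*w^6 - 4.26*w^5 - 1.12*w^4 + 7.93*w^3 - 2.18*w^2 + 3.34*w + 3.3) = 4.84*w^6 + 3.62*w^5 + 7.64*w^4 - 12.84*w^3 + 2.09*w^2 - 2.07*w - 8.51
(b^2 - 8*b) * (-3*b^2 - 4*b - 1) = -3*b^4 + 20*b^3 + 31*b^2 + 8*b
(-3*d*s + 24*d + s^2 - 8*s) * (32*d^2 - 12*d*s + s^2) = -96*d^3*s + 768*d^3 + 68*d^2*s^2 - 544*d^2*s - 15*d*s^3 + 120*d*s^2 + s^4 - 8*s^3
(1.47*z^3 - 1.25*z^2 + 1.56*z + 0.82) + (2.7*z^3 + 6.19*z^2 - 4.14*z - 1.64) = 4.17*z^3 + 4.94*z^2 - 2.58*z - 0.82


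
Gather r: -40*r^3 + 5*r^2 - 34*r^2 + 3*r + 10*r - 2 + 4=-40*r^3 - 29*r^2 + 13*r + 2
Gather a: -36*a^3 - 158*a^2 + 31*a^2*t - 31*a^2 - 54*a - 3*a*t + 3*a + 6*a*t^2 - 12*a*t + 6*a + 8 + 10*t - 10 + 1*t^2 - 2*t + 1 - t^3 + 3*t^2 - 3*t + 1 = -36*a^3 + a^2*(31*t - 189) + a*(6*t^2 - 15*t - 45) - t^3 + 4*t^2 + 5*t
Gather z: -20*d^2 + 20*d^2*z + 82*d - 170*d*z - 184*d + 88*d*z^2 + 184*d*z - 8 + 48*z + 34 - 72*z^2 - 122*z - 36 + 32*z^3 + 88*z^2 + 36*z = -20*d^2 - 102*d + 32*z^3 + z^2*(88*d + 16) + z*(20*d^2 + 14*d - 38) - 10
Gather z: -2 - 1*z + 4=2 - z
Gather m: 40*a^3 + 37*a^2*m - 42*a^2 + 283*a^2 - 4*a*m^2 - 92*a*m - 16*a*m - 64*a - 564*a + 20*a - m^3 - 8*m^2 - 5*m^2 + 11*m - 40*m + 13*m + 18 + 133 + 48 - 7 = 40*a^3 + 241*a^2 - 608*a - m^3 + m^2*(-4*a - 13) + m*(37*a^2 - 108*a - 16) + 192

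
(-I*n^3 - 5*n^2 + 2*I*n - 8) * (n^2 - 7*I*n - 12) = -I*n^5 - 12*n^4 + 49*I*n^3 + 66*n^2 + 32*I*n + 96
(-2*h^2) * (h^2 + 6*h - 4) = -2*h^4 - 12*h^3 + 8*h^2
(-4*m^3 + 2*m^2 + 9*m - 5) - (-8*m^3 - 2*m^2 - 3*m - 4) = 4*m^3 + 4*m^2 + 12*m - 1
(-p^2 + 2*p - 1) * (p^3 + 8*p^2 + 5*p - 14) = -p^5 - 6*p^4 + 10*p^3 + 16*p^2 - 33*p + 14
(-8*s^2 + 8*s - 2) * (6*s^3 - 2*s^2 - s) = -48*s^5 + 64*s^4 - 20*s^3 - 4*s^2 + 2*s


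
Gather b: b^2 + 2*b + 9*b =b^2 + 11*b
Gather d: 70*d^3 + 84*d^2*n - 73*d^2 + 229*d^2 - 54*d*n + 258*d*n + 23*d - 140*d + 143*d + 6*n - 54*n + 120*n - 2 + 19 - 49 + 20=70*d^3 + d^2*(84*n + 156) + d*(204*n + 26) + 72*n - 12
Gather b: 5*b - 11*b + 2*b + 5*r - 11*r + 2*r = -4*b - 4*r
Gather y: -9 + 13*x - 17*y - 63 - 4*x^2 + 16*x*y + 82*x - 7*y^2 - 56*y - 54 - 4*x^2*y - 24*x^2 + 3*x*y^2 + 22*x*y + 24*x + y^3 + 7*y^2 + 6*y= -28*x^2 + 3*x*y^2 + 119*x + y^3 + y*(-4*x^2 + 38*x - 67) - 126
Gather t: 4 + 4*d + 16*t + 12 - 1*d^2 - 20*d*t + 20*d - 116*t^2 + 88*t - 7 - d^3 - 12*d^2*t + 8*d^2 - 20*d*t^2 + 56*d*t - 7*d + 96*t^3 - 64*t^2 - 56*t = -d^3 + 7*d^2 + 17*d + 96*t^3 + t^2*(-20*d - 180) + t*(-12*d^2 + 36*d + 48) + 9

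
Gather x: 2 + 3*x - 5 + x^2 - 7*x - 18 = x^2 - 4*x - 21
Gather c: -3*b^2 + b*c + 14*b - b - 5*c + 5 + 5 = -3*b^2 + 13*b + c*(b - 5) + 10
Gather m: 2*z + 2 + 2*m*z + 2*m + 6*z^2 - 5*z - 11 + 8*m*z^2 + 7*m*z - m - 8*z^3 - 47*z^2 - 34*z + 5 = m*(8*z^2 + 9*z + 1) - 8*z^3 - 41*z^2 - 37*z - 4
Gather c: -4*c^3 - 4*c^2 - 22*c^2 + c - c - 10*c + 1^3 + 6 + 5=-4*c^3 - 26*c^2 - 10*c + 12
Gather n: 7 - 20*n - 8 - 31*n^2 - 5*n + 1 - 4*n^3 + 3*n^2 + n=-4*n^3 - 28*n^2 - 24*n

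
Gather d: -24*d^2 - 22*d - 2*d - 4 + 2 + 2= -24*d^2 - 24*d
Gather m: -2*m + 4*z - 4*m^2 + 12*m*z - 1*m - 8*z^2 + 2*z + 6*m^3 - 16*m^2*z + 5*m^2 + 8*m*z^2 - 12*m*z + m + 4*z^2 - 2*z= 6*m^3 + m^2*(1 - 16*z) + m*(8*z^2 - 2) - 4*z^2 + 4*z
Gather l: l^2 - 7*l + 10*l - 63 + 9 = l^2 + 3*l - 54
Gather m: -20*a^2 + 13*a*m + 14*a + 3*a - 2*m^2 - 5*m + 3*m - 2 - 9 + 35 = -20*a^2 + 17*a - 2*m^2 + m*(13*a - 2) + 24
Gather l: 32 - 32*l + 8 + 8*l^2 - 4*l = 8*l^2 - 36*l + 40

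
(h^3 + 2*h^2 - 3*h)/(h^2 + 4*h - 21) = h*(h^2 + 2*h - 3)/(h^2 + 4*h - 21)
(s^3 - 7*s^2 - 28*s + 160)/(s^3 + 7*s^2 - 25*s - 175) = (s^2 - 12*s + 32)/(s^2 + 2*s - 35)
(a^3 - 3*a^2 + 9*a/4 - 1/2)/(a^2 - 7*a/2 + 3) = (4*a^2 - 4*a + 1)/(2*(2*a - 3))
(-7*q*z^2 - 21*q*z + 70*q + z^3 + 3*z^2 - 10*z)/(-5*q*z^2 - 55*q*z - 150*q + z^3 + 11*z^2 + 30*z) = (-7*q*z + 14*q + z^2 - 2*z)/(-5*q*z - 30*q + z^2 + 6*z)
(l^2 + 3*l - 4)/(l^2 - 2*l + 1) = (l + 4)/(l - 1)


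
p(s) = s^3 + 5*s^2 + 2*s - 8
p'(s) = 3*s^2 + 10*s + 2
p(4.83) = 230.98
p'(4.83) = 120.29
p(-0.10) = -8.15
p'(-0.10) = 1.03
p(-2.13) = 0.76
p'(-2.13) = -5.69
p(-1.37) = -3.93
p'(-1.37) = -6.07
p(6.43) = 477.43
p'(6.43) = 190.33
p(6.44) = 479.34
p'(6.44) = 190.82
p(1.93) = 21.67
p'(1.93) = 32.47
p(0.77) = -3.04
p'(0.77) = 11.48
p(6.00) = 400.00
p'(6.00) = 170.00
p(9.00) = 1144.00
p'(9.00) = 335.00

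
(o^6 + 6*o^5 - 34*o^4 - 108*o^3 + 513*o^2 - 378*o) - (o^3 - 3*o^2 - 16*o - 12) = o^6 + 6*o^5 - 34*o^4 - 109*o^3 + 516*o^2 - 362*o + 12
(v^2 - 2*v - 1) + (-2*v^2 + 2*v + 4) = 3 - v^2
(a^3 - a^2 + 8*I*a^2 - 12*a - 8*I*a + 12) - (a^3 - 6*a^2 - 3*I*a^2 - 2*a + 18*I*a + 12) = 5*a^2 + 11*I*a^2 - 10*a - 26*I*a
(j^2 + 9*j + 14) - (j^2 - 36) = 9*j + 50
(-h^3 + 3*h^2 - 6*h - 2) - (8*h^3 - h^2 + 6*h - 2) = -9*h^3 + 4*h^2 - 12*h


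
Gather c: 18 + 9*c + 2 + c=10*c + 20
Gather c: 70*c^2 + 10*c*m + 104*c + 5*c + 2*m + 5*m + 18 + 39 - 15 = 70*c^2 + c*(10*m + 109) + 7*m + 42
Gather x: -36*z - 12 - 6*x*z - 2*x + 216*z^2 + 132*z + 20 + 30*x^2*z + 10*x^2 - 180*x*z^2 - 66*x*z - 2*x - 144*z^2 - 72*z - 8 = x^2*(30*z + 10) + x*(-180*z^2 - 72*z - 4) + 72*z^2 + 24*z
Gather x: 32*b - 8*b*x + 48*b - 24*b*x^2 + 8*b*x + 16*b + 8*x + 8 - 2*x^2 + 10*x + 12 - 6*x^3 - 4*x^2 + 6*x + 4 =96*b - 6*x^3 + x^2*(-24*b - 6) + 24*x + 24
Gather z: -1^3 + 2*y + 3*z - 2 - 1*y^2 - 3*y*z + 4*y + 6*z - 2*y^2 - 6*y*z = -3*y^2 + 6*y + z*(9 - 9*y) - 3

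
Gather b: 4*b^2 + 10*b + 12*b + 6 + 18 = 4*b^2 + 22*b + 24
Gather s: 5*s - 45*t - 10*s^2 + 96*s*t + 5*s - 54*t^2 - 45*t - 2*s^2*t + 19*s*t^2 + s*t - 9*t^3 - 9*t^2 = s^2*(-2*t - 10) + s*(19*t^2 + 97*t + 10) - 9*t^3 - 63*t^2 - 90*t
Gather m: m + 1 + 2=m + 3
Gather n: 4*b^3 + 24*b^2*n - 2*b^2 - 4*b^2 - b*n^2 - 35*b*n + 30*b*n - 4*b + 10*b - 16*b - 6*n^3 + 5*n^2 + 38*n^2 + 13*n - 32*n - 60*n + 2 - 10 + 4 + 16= 4*b^3 - 6*b^2 - 10*b - 6*n^3 + n^2*(43 - b) + n*(24*b^2 - 5*b - 79) + 12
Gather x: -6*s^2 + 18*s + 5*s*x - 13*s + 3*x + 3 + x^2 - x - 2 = -6*s^2 + 5*s + x^2 + x*(5*s + 2) + 1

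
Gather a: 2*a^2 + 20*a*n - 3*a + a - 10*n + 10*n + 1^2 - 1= 2*a^2 + a*(20*n - 2)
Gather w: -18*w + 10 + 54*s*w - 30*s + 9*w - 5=-30*s + w*(54*s - 9) + 5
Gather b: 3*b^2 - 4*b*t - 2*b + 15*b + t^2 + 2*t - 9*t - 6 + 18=3*b^2 + b*(13 - 4*t) + t^2 - 7*t + 12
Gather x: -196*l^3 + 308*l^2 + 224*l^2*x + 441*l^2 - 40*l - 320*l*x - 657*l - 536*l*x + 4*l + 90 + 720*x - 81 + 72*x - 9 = -196*l^3 + 749*l^2 - 693*l + x*(224*l^2 - 856*l + 792)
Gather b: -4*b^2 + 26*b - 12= -4*b^2 + 26*b - 12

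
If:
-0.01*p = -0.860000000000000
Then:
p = 86.00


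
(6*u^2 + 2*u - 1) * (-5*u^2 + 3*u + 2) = -30*u^4 + 8*u^3 + 23*u^2 + u - 2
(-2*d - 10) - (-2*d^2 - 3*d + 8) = 2*d^2 + d - 18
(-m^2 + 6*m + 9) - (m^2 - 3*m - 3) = -2*m^2 + 9*m + 12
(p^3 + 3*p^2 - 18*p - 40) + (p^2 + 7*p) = p^3 + 4*p^2 - 11*p - 40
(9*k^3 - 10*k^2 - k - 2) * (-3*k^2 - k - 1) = -27*k^5 + 21*k^4 + 4*k^3 + 17*k^2 + 3*k + 2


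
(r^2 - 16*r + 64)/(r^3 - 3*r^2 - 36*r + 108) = (r^2 - 16*r + 64)/(r^3 - 3*r^2 - 36*r + 108)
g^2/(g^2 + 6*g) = g/(g + 6)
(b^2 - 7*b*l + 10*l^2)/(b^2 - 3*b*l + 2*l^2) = (b - 5*l)/(b - l)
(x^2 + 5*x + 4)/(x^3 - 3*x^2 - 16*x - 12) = (x + 4)/(x^2 - 4*x - 12)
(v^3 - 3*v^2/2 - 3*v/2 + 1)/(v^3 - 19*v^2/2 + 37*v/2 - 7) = (v + 1)/(v - 7)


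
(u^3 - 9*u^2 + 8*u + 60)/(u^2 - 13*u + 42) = (u^2 - 3*u - 10)/(u - 7)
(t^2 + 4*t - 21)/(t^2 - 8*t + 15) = (t + 7)/(t - 5)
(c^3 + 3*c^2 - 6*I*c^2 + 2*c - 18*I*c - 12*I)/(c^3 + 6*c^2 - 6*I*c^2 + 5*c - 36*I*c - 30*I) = (c + 2)/(c + 5)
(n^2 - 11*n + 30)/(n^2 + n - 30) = (n - 6)/(n + 6)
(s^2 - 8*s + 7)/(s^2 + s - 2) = (s - 7)/(s + 2)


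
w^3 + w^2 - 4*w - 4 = (w - 2)*(w + 1)*(w + 2)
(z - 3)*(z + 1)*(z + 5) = z^3 + 3*z^2 - 13*z - 15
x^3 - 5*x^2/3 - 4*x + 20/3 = (x - 2)*(x - 5/3)*(x + 2)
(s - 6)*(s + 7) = s^2 + s - 42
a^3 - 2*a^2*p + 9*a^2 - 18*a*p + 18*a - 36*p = (a + 3)*(a + 6)*(a - 2*p)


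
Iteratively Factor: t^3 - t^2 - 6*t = (t - 3)*(t^2 + 2*t) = (t - 3)*(t + 2)*(t)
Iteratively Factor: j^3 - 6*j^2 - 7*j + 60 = (j + 3)*(j^2 - 9*j + 20) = (j - 5)*(j + 3)*(j - 4)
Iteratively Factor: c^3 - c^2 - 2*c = (c - 2)*(c^2 + c) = (c - 2)*(c + 1)*(c)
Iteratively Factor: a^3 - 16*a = (a + 4)*(a^2 - 4*a) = a*(a + 4)*(a - 4)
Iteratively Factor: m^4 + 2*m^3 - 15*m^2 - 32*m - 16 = (m + 4)*(m^3 - 2*m^2 - 7*m - 4) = (m - 4)*(m + 4)*(m^2 + 2*m + 1) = (m - 4)*(m + 1)*(m + 4)*(m + 1)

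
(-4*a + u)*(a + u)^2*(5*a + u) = -20*a^4 - 39*a^3*u - 17*a^2*u^2 + 3*a*u^3 + u^4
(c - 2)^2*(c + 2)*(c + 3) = c^4 + c^3 - 10*c^2 - 4*c + 24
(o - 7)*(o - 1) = o^2 - 8*o + 7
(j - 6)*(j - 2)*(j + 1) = j^3 - 7*j^2 + 4*j + 12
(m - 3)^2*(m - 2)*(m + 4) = m^4 - 4*m^3 - 11*m^2 + 66*m - 72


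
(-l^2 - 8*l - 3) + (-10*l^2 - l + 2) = -11*l^2 - 9*l - 1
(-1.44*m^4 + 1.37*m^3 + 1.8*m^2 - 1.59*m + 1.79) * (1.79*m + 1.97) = -2.5776*m^5 - 0.3845*m^4 + 5.9209*m^3 + 0.6999*m^2 + 0.0717999999999996*m + 3.5263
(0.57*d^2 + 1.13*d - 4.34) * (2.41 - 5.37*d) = -3.0609*d^3 - 4.6944*d^2 + 26.0291*d - 10.4594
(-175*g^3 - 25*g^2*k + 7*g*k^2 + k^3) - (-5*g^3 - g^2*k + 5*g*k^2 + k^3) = -170*g^3 - 24*g^2*k + 2*g*k^2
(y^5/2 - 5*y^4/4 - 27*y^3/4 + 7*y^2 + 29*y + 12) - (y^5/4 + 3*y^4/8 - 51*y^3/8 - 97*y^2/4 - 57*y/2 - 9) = y^5/4 - 13*y^4/8 - 3*y^3/8 + 125*y^2/4 + 115*y/2 + 21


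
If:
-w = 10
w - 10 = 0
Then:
No Solution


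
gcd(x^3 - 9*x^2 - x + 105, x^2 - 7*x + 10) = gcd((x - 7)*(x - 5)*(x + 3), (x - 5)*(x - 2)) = x - 5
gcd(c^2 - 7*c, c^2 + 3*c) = c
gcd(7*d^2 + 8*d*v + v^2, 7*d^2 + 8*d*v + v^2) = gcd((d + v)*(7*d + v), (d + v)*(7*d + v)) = 7*d^2 + 8*d*v + v^2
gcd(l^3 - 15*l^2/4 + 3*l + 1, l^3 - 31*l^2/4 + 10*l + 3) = l^2 - 7*l/4 - 1/2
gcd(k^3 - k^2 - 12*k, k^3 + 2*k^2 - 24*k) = k^2 - 4*k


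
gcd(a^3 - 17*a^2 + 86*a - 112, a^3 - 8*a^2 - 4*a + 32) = a^2 - 10*a + 16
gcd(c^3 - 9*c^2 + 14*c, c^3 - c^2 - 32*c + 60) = c - 2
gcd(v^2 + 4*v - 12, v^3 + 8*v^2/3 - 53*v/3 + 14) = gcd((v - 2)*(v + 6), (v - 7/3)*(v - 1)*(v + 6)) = v + 6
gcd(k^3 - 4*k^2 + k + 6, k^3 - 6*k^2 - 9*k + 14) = 1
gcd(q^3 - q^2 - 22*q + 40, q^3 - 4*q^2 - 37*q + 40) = q + 5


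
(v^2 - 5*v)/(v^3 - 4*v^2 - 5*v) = 1/(v + 1)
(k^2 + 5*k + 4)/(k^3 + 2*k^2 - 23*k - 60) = (k + 1)/(k^2 - 2*k - 15)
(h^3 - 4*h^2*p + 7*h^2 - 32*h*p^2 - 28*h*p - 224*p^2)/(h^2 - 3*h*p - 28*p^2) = (-h^2 + 8*h*p - 7*h + 56*p)/(-h + 7*p)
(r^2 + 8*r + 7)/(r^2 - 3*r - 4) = (r + 7)/(r - 4)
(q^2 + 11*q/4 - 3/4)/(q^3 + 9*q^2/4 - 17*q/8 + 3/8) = 2/(2*q - 1)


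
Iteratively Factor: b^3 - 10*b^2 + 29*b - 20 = (b - 1)*(b^2 - 9*b + 20) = (b - 4)*(b - 1)*(b - 5)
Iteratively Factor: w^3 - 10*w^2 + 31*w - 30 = (w - 5)*(w^2 - 5*w + 6) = (w - 5)*(w - 3)*(w - 2)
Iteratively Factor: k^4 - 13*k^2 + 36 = (k - 3)*(k^3 + 3*k^2 - 4*k - 12) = (k - 3)*(k + 2)*(k^2 + k - 6) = (k - 3)*(k - 2)*(k + 2)*(k + 3)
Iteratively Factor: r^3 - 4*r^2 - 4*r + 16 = (r + 2)*(r^2 - 6*r + 8) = (r - 2)*(r + 2)*(r - 4)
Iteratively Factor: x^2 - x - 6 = (x - 3)*(x + 2)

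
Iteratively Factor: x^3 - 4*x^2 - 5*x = (x + 1)*(x^2 - 5*x) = x*(x + 1)*(x - 5)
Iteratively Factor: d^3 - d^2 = (d)*(d^2 - d) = d*(d - 1)*(d)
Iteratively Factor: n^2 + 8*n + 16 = (n + 4)*(n + 4)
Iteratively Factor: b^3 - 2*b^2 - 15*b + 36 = (b - 3)*(b^2 + b - 12) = (b - 3)*(b + 4)*(b - 3)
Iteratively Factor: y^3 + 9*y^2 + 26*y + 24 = (y + 4)*(y^2 + 5*y + 6) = (y + 2)*(y + 4)*(y + 3)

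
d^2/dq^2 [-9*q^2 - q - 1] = -18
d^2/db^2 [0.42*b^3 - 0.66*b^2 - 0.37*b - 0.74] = 2.52*b - 1.32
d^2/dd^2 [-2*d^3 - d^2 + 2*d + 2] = -12*d - 2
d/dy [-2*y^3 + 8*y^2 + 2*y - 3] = -6*y^2 + 16*y + 2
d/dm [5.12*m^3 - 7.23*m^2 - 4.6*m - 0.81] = 15.36*m^2 - 14.46*m - 4.6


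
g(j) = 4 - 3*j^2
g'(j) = -6*j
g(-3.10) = -24.83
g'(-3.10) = 18.60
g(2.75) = -18.69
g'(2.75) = -16.50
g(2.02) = -8.24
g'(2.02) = -12.12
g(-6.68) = -129.87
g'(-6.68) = 40.08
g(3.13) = -25.39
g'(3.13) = -18.78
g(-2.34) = -12.43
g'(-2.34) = 14.04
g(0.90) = 1.57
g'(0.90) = -5.40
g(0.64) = 2.77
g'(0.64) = -3.84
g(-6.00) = -104.00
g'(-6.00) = 36.00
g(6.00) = -104.00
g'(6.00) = -36.00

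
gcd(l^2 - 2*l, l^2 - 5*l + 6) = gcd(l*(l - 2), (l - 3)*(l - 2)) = l - 2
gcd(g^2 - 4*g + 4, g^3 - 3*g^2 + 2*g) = g - 2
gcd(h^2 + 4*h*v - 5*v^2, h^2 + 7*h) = 1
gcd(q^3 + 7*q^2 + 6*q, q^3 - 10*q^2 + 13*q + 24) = q + 1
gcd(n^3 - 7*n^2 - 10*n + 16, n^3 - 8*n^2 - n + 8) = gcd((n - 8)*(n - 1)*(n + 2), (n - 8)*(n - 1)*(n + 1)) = n^2 - 9*n + 8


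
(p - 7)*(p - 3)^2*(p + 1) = p^4 - 12*p^3 + 38*p^2 - 12*p - 63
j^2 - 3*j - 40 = (j - 8)*(j + 5)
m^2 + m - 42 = (m - 6)*(m + 7)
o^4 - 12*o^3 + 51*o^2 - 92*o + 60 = (o - 5)*(o - 3)*(o - 2)^2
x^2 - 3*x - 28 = (x - 7)*(x + 4)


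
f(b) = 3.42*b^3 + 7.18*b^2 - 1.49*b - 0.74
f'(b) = 10.26*b^2 + 14.36*b - 1.49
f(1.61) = 29.74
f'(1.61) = 48.22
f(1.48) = 23.87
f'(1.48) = 42.24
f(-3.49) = -53.47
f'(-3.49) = 73.36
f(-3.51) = -54.94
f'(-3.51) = 74.51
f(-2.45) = -4.29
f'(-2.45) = 24.91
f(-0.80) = 3.30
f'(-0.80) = -6.41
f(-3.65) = -65.95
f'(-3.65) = 82.78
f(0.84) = 5.10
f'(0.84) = 17.81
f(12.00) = 6925.06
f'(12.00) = 1648.27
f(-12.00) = -4858.70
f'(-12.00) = 1303.63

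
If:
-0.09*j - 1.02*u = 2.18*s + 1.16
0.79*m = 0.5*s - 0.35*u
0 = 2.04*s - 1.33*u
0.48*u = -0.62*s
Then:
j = -12.89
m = 0.00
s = 0.00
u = 0.00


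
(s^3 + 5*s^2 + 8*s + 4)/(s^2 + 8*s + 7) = (s^2 + 4*s + 4)/(s + 7)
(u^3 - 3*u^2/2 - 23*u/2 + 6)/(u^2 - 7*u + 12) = (2*u^2 + 5*u - 3)/(2*(u - 3))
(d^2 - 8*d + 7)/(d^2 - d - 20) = (-d^2 + 8*d - 7)/(-d^2 + d + 20)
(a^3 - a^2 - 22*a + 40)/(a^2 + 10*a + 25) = (a^2 - 6*a + 8)/(a + 5)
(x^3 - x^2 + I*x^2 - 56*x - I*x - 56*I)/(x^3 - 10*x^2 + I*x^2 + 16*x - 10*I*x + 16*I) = (x + 7)/(x - 2)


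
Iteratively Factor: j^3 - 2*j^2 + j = (j)*(j^2 - 2*j + 1) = j*(j - 1)*(j - 1)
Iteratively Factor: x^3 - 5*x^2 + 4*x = (x - 1)*(x^2 - 4*x) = x*(x - 1)*(x - 4)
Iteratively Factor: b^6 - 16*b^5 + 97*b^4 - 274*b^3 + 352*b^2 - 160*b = (b)*(b^5 - 16*b^4 + 97*b^3 - 274*b^2 + 352*b - 160) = b*(b - 1)*(b^4 - 15*b^3 + 82*b^2 - 192*b + 160) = b*(b - 4)*(b - 1)*(b^3 - 11*b^2 + 38*b - 40) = b*(b - 4)^2*(b - 1)*(b^2 - 7*b + 10) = b*(b - 4)^2*(b - 2)*(b - 1)*(b - 5)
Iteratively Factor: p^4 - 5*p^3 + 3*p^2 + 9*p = (p - 3)*(p^3 - 2*p^2 - 3*p) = (p - 3)^2*(p^2 + p) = (p - 3)^2*(p + 1)*(p)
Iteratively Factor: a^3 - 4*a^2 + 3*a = (a)*(a^2 - 4*a + 3) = a*(a - 1)*(a - 3)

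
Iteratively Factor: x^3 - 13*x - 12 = (x + 1)*(x^2 - x - 12) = (x + 1)*(x + 3)*(x - 4)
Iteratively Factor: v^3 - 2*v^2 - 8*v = (v + 2)*(v^2 - 4*v) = (v - 4)*(v + 2)*(v)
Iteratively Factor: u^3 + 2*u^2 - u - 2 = (u - 1)*(u^2 + 3*u + 2) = (u - 1)*(u + 1)*(u + 2)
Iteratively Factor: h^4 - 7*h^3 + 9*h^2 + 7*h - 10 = (h - 1)*(h^3 - 6*h^2 + 3*h + 10) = (h - 1)*(h + 1)*(h^2 - 7*h + 10) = (h - 2)*(h - 1)*(h + 1)*(h - 5)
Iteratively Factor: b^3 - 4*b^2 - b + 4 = (b - 4)*(b^2 - 1) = (b - 4)*(b - 1)*(b + 1)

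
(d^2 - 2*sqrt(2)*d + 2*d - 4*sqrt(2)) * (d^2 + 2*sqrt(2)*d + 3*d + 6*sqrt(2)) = d^4 + 5*d^3 - 2*d^2 - 40*d - 48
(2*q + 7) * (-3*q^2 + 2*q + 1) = -6*q^3 - 17*q^2 + 16*q + 7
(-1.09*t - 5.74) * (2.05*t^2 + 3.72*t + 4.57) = -2.2345*t^3 - 15.8218*t^2 - 26.3341*t - 26.2318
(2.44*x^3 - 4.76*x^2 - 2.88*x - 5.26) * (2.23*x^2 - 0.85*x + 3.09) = 5.4412*x^5 - 12.6888*x^4 + 5.1632*x^3 - 23.9902*x^2 - 4.4282*x - 16.2534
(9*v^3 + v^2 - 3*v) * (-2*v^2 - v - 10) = -18*v^5 - 11*v^4 - 85*v^3 - 7*v^2 + 30*v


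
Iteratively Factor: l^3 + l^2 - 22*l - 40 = (l + 2)*(l^2 - l - 20) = (l - 5)*(l + 2)*(l + 4)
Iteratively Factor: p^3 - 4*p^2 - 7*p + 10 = (p - 5)*(p^2 + p - 2) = (p - 5)*(p - 1)*(p + 2)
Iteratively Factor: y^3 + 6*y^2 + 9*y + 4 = (y + 4)*(y^2 + 2*y + 1) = (y + 1)*(y + 4)*(y + 1)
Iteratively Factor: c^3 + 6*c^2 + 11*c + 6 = (c + 1)*(c^2 + 5*c + 6) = (c + 1)*(c + 3)*(c + 2)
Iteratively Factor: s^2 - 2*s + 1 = (s - 1)*(s - 1)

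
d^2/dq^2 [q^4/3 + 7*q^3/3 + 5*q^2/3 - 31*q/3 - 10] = 4*q^2 + 14*q + 10/3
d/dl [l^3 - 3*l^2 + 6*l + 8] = 3*l^2 - 6*l + 6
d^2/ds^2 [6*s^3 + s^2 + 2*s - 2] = 36*s + 2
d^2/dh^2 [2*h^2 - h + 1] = 4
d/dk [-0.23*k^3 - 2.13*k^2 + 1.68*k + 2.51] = -0.69*k^2 - 4.26*k + 1.68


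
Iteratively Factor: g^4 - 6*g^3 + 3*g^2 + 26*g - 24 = (g + 2)*(g^3 - 8*g^2 + 19*g - 12) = (g - 1)*(g + 2)*(g^2 - 7*g + 12) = (g - 4)*(g - 1)*(g + 2)*(g - 3)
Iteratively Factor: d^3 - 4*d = (d)*(d^2 - 4) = d*(d + 2)*(d - 2)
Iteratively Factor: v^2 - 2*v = (v)*(v - 2)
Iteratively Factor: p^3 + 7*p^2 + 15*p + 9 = (p + 3)*(p^2 + 4*p + 3) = (p + 3)^2*(p + 1)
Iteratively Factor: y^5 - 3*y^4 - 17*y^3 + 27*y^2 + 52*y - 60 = (y - 2)*(y^4 - y^3 - 19*y^2 - 11*y + 30) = (y - 5)*(y - 2)*(y^3 + 4*y^2 + y - 6) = (y - 5)*(y - 2)*(y + 3)*(y^2 + y - 2) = (y - 5)*(y - 2)*(y - 1)*(y + 3)*(y + 2)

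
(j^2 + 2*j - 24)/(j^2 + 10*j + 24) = (j - 4)/(j + 4)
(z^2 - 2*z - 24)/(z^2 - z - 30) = (z + 4)/(z + 5)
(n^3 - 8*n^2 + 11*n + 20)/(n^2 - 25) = (n^2 - 3*n - 4)/(n + 5)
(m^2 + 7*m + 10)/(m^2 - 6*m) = (m^2 + 7*m + 10)/(m*(m - 6))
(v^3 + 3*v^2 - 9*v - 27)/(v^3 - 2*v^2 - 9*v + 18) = (v + 3)/(v - 2)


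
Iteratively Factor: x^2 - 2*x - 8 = (x + 2)*(x - 4)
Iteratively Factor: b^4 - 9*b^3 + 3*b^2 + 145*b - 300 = (b - 3)*(b^3 - 6*b^2 - 15*b + 100) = (b - 5)*(b - 3)*(b^2 - b - 20) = (b - 5)*(b - 3)*(b + 4)*(b - 5)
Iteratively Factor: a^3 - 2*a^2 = (a)*(a^2 - 2*a) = a*(a - 2)*(a)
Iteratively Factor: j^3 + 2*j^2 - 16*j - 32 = (j + 2)*(j^2 - 16) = (j + 2)*(j + 4)*(j - 4)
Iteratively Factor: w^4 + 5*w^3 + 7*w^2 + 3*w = (w)*(w^3 + 5*w^2 + 7*w + 3) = w*(w + 1)*(w^2 + 4*w + 3) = w*(w + 1)*(w + 3)*(w + 1)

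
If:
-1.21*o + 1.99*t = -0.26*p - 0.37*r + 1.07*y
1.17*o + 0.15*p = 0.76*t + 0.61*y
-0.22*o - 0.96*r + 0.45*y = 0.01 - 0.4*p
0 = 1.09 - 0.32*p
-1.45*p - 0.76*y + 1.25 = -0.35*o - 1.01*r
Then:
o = -30.48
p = 3.41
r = -1.22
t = -29.78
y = -20.51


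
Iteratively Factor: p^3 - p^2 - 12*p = (p + 3)*(p^2 - 4*p) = (p - 4)*(p + 3)*(p)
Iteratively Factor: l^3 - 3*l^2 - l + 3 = (l + 1)*(l^2 - 4*l + 3) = (l - 3)*(l + 1)*(l - 1)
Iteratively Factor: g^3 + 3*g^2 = (g)*(g^2 + 3*g) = g^2*(g + 3)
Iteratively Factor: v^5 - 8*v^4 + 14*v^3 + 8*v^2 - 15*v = (v - 3)*(v^4 - 5*v^3 - v^2 + 5*v) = (v - 5)*(v - 3)*(v^3 - v) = v*(v - 5)*(v - 3)*(v^2 - 1) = v*(v - 5)*(v - 3)*(v + 1)*(v - 1)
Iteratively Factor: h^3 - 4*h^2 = (h - 4)*(h^2) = h*(h - 4)*(h)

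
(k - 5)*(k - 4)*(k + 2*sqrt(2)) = k^3 - 9*k^2 + 2*sqrt(2)*k^2 - 18*sqrt(2)*k + 20*k + 40*sqrt(2)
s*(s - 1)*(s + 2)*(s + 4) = s^4 + 5*s^3 + 2*s^2 - 8*s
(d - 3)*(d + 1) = d^2 - 2*d - 3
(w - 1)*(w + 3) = w^2 + 2*w - 3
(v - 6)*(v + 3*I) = v^2 - 6*v + 3*I*v - 18*I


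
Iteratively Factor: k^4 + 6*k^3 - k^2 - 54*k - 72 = (k - 3)*(k^3 + 9*k^2 + 26*k + 24) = (k - 3)*(k + 2)*(k^2 + 7*k + 12) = (k - 3)*(k + 2)*(k + 3)*(k + 4)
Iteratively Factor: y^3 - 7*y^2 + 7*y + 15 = (y + 1)*(y^2 - 8*y + 15) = (y - 3)*(y + 1)*(y - 5)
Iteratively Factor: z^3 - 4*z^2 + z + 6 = (z - 2)*(z^2 - 2*z - 3) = (z - 2)*(z + 1)*(z - 3)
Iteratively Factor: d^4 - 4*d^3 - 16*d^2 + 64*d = (d + 4)*(d^3 - 8*d^2 + 16*d) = (d - 4)*(d + 4)*(d^2 - 4*d) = d*(d - 4)*(d + 4)*(d - 4)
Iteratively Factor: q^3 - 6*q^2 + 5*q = (q)*(q^2 - 6*q + 5) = q*(q - 1)*(q - 5)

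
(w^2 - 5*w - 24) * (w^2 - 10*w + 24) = w^4 - 15*w^3 + 50*w^2 + 120*w - 576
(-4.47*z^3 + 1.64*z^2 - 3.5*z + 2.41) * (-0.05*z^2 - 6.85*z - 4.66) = 0.2235*z^5 + 30.5375*z^4 + 9.7712*z^3 + 16.2121*z^2 - 0.198499999999999*z - 11.2306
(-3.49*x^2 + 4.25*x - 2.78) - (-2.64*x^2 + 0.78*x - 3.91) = -0.85*x^2 + 3.47*x + 1.13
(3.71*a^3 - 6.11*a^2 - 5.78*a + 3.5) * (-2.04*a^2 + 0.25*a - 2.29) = -7.5684*a^5 + 13.3919*a^4 + 1.7678*a^3 + 5.4069*a^2 + 14.1112*a - 8.015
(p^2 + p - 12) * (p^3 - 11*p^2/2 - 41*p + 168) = p^5 - 9*p^4/2 - 117*p^3/2 + 193*p^2 + 660*p - 2016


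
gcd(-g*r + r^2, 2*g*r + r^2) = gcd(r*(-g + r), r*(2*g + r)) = r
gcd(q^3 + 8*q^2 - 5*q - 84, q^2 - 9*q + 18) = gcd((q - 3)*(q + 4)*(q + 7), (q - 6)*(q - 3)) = q - 3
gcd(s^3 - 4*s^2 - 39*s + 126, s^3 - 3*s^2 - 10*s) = 1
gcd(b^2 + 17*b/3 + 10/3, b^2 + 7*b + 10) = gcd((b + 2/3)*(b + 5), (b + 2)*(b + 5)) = b + 5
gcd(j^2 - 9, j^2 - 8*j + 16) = 1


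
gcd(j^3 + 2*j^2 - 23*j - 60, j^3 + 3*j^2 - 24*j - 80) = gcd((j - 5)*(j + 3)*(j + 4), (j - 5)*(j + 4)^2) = j^2 - j - 20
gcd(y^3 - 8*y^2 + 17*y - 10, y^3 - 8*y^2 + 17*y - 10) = y^3 - 8*y^2 + 17*y - 10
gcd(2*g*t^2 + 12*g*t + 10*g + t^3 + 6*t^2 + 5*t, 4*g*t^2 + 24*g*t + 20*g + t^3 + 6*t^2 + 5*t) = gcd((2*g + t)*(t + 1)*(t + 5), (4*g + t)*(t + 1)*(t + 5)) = t^2 + 6*t + 5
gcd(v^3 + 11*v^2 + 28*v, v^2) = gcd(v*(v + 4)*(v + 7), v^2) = v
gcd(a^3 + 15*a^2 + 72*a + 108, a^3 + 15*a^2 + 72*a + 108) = a^3 + 15*a^2 + 72*a + 108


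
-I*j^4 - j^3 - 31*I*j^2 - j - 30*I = (j - 6*I)*(j - I)*(j + 5*I)*(-I*j + 1)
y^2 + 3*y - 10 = (y - 2)*(y + 5)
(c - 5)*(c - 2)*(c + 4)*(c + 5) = c^4 + 2*c^3 - 33*c^2 - 50*c + 200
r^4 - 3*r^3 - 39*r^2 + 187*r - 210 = (r - 5)*(r - 3)*(r - 2)*(r + 7)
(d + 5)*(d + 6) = d^2 + 11*d + 30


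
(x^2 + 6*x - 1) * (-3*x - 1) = -3*x^3 - 19*x^2 - 3*x + 1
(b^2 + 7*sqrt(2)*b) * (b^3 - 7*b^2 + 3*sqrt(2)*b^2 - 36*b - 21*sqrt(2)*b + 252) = b^5 - 7*b^4 + 10*sqrt(2)*b^4 - 70*sqrt(2)*b^3 + 6*b^3 - 252*sqrt(2)*b^2 - 42*b^2 + 1764*sqrt(2)*b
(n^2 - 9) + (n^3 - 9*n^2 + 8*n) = n^3 - 8*n^2 + 8*n - 9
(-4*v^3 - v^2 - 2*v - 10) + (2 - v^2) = -4*v^3 - 2*v^2 - 2*v - 8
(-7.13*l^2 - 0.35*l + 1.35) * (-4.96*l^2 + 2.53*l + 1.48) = 35.3648*l^4 - 16.3029*l^3 - 18.1339*l^2 + 2.8975*l + 1.998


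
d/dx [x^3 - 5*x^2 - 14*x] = 3*x^2 - 10*x - 14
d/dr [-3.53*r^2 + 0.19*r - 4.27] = 0.19 - 7.06*r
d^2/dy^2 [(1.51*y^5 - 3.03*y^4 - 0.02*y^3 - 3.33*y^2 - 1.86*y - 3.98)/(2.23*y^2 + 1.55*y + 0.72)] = (45.054474*y^7 + 53.373266*y^6 + 24.334338*y^5 - 22.3124579999999*y^4 - 33.9587739999999*y^3 - 105.655908*y^2 - 64.684932*y - 5.644348)/(11.089567*y^6 + 23.123985*y^5 + 26.814189*y^4 + 18.655955*y^3 + 8.657496*y^2 + 2.41056*y + 0.373248)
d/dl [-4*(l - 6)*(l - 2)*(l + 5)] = -12*l^2 + 24*l + 112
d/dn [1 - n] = -1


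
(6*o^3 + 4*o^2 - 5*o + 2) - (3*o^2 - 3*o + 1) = 6*o^3 + o^2 - 2*o + 1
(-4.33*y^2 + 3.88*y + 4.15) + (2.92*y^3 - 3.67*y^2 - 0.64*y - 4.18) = 2.92*y^3 - 8.0*y^2 + 3.24*y - 0.0299999999999994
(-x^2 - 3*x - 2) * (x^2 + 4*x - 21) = -x^4 - 7*x^3 + 7*x^2 + 55*x + 42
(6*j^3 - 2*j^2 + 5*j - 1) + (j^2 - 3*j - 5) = 6*j^3 - j^2 + 2*j - 6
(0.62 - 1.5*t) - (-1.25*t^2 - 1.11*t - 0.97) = 1.25*t^2 - 0.39*t + 1.59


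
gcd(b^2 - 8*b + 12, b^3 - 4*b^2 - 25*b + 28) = 1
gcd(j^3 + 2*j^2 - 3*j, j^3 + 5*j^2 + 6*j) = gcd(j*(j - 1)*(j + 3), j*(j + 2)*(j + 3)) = j^2 + 3*j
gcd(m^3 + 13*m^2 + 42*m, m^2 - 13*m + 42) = 1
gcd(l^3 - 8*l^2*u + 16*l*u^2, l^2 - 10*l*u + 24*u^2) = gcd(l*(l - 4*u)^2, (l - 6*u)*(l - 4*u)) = -l + 4*u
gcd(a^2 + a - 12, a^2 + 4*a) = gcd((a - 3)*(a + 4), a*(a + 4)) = a + 4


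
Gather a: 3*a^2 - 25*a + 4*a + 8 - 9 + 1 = 3*a^2 - 21*a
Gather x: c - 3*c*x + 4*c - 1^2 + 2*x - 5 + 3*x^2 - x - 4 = 5*c + 3*x^2 + x*(1 - 3*c) - 10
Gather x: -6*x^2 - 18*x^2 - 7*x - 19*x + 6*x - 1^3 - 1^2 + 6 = -24*x^2 - 20*x + 4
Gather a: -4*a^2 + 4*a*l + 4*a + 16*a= -4*a^2 + a*(4*l + 20)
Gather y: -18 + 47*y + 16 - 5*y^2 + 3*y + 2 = -5*y^2 + 50*y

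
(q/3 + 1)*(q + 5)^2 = q^3/3 + 13*q^2/3 + 55*q/3 + 25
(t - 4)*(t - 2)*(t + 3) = t^3 - 3*t^2 - 10*t + 24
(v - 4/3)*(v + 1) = v^2 - v/3 - 4/3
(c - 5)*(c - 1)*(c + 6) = c^3 - 31*c + 30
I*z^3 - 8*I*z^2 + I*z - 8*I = (z - 8)*(z + I)*(I*z + 1)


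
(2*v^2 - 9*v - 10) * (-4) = -8*v^2 + 36*v + 40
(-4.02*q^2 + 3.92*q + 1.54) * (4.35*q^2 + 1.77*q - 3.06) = -17.487*q^4 + 9.9366*q^3 + 25.9386*q^2 - 9.2694*q - 4.7124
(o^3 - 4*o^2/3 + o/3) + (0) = o^3 - 4*o^2/3 + o/3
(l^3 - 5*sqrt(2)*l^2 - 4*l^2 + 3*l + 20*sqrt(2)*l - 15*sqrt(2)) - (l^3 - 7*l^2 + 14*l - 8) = -5*sqrt(2)*l^2 + 3*l^2 - 11*l + 20*sqrt(2)*l - 15*sqrt(2) + 8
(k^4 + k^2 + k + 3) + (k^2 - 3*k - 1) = k^4 + 2*k^2 - 2*k + 2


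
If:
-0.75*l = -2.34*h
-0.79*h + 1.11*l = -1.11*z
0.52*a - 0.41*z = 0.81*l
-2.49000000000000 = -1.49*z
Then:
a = -2.05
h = -0.69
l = -2.17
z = 1.67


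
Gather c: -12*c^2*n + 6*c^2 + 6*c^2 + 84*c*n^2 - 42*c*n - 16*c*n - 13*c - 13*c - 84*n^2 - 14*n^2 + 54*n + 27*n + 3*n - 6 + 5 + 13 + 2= c^2*(12 - 12*n) + c*(84*n^2 - 58*n - 26) - 98*n^2 + 84*n + 14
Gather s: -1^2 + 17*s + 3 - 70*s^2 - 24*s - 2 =-70*s^2 - 7*s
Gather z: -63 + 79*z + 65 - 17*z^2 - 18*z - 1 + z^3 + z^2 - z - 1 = z^3 - 16*z^2 + 60*z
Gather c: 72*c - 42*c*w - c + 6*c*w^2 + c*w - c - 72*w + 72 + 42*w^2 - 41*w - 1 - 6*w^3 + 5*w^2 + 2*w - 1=c*(6*w^2 - 41*w + 70) - 6*w^3 + 47*w^2 - 111*w + 70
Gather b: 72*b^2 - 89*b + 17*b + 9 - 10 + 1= 72*b^2 - 72*b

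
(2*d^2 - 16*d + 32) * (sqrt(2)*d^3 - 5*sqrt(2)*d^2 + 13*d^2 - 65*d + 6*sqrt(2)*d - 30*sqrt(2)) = 2*sqrt(2)*d^5 - 26*sqrt(2)*d^4 + 26*d^4 - 338*d^3 + 124*sqrt(2)*d^3 - 316*sqrt(2)*d^2 + 1456*d^2 - 2080*d + 672*sqrt(2)*d - 960*sqrt(2)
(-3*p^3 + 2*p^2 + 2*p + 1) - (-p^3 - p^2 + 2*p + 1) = -2*p^3 + 3*p^2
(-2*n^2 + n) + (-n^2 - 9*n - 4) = -3*n^2 - 8*n - 4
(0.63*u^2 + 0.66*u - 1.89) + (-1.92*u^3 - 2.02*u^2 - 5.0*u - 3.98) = -1.92*u^3 - 1.39*u^2 - 4.34*u - 5.87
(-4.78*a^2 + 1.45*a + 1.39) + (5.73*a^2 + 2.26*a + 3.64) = 0.95*a^2 + 3.71*a + 5.03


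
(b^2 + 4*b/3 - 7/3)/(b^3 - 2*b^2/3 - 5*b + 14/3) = 1/(b - 2)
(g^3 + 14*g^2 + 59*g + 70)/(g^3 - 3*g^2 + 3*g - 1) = (g^3 + 14*g^2 + 59*g + 70)/(g^3 - 3*g^2 + 3*g - 1)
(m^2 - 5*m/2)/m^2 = (m - 5/2)/m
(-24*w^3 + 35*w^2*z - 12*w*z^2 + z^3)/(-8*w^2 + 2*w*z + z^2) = (-24*w^3 + 35*w^2*z - 12*w*z^2 + z^3)/(-8*w^2 + 2*w*z + z^2)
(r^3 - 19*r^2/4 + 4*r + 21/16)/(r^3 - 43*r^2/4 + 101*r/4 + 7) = (r^2 - 5*r + 21/4)/(r^2 - 11*r + 28)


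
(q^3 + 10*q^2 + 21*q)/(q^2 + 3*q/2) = 2*(q^2 + 10*q + 21)/(2*q + 3)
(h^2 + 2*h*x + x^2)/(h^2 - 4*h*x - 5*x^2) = (-h - x)/(-h + 5*x)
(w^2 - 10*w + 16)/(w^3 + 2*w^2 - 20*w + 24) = (w - 8)/(w^2 + 4*w - 12)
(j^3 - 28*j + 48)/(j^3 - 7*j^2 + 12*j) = (j^2 + 4*j - 12)/(j*(j - 3))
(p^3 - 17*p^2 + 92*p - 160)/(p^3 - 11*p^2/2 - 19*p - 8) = 2*(p^2 - 9*p + 20)/(2*p^2 + 5*p + 2)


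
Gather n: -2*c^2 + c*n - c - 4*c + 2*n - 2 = -2*c^2 - 5*c + n*(c + 2) - 2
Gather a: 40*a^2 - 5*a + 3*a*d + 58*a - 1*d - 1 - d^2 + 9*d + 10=40*a^2 + a*(3*d + 53) - d^2 + 8*d + 9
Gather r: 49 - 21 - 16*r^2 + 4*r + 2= -16*r^2 + 4*r + 30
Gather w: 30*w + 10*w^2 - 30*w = 10*w^2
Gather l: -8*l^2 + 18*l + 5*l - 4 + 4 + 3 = -8*l^2 + 23*l + 3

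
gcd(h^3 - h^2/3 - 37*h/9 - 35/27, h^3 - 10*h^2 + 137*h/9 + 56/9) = h^2 - 2*h - 7/9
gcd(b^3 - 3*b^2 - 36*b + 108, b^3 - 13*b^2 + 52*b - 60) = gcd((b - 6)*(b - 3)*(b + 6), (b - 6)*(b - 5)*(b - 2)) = b - 6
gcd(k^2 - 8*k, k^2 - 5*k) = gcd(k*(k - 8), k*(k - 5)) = k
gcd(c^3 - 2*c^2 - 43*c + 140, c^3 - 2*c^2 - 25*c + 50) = c - 5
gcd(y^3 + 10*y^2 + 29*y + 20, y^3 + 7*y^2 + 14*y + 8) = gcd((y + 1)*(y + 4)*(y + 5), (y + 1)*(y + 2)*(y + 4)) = y^2 + 5*y + 4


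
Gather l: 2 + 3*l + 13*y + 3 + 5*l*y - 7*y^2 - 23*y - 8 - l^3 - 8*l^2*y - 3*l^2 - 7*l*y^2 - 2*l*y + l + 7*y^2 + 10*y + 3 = -l^3 + l^2*(-8*y - 3) + l*(-7*y^2 + 3*y + 4)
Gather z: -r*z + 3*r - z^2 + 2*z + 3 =3*r - z^2 + z*(2 - r) + 3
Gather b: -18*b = -18*b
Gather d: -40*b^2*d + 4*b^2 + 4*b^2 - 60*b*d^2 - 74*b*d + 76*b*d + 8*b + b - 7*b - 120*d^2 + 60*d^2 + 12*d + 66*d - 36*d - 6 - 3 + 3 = 8*b^2 + 2*b + d^2*(-60*b - 60) + d*(-40*b^2 + 2*b + 42) - 6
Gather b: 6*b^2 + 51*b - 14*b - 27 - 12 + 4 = 6*b^2 + 37*b - 35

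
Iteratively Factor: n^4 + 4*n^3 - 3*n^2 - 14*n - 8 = (n - 2)*(n^3 + 6*n^2 + 9*n + 4) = (n - 2)*(n + 1)*(n^2 + 5*n + 4) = (n - 2)*(n + 1)^2*(n + 4)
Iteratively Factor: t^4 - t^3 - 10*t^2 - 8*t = (t)*(t^3 - t^2 - 10*t - 8) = t*(t + 1)*(t^2 - 2*t - 8) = t*(t - 4)*(t + 1)*(t + 2)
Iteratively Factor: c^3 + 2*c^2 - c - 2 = (c + 2)*(c^2 - 1) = (c + 1)*(c + 2)*(c - 1)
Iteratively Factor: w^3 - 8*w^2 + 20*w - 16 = (w - 2)*(w^2 - 6*w + 8) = (w - 4)*(w - 2)*(w - 2)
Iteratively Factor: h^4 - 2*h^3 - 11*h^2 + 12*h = (h - 1)*(h^3 - h^2 - 12*h) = h*(h - 1)*(h^2 - h - 12) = h*(h - 1)*(h + 3)*(h - 4)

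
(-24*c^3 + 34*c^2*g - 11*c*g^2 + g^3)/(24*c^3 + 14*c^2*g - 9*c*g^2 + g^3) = (-c + g)/(c + g)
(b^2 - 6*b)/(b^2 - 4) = b*(b - 6)/(b^2 - 4)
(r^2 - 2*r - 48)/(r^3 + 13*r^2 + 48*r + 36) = (r - 8)/(r^2 + 7*r + 6)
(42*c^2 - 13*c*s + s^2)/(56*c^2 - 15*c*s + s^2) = (-6*c + s)/(-8*c + s)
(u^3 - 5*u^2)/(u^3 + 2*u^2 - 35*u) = u/(u + 7)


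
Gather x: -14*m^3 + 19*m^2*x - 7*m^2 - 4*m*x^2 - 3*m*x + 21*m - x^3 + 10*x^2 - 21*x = -14*m^3 - 7*m^2 + 21*m - x^3 + x^2*(10 - 4*m) + x*(19*m^2 - 3*m - 21)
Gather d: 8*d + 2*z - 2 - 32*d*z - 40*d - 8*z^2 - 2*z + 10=d*(-32*z - 32) - 8*z^2 + 8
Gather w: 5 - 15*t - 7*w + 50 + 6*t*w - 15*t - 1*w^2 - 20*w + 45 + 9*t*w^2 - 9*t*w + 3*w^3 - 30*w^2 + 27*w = -3*t*w - 30*t + 3*w^3 + w^2*(9*t - 31) + 100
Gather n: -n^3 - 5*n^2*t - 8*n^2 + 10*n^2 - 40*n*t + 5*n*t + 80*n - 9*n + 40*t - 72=-n^3 + n^2*(2 - 5*t) + n*(71 - 35*t) + 40*t - 72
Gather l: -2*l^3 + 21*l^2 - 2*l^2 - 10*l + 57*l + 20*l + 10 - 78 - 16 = -2*l^3 + 19*l^2 + 67*l - 84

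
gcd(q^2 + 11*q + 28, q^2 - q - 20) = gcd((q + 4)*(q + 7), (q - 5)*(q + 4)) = q + 4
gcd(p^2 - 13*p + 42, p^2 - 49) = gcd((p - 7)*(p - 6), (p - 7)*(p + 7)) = p - 7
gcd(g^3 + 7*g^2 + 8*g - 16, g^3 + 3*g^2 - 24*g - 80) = g^2 + 8*g + 16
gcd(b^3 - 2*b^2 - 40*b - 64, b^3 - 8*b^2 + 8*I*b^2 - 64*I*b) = b - 8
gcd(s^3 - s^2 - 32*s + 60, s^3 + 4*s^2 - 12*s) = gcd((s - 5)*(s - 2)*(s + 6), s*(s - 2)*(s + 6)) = s^2 + 4*s - 12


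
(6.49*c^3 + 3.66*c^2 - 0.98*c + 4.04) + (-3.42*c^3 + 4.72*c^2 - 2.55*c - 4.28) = 3.07*c^3 + 8.38*c^2 - 3.53*c - 0.24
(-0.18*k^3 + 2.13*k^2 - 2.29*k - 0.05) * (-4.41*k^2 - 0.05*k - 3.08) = 0.7938*k^5 - 9.3843*k^4 + 10.5468*k^3 - 6.2254*k^2 + 7.0557*k + 0.154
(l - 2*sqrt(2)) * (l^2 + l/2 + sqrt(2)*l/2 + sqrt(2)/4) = l^3 - 3*sqrt(2)*l^2/2 + l^2/2 - 2*l - 3*sqrt(2)*l/4 - 1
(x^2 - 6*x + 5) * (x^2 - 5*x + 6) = x^4 - 11*x^3 + 41*x^2 - 61*x + 30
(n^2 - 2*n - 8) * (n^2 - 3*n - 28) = n^4 - 5*n^3 - 30*n^2 + 80*n + 224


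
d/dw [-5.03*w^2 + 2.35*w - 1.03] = 2.35 - 10.06*w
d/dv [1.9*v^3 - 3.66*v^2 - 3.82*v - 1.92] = 5.7*v^2 - 7.32*v - 3.82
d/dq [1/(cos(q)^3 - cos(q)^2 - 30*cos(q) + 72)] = (3*cos(q)^2 - 2*cos(q) - 30)*sin(q)/(cos(q)^3 - cos(q)^2 - 30*cos(q) + 72)^2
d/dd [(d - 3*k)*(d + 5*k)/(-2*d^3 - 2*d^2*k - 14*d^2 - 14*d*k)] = (-d*(d + k)*(d^2 + d*k + 7*d + 7*k) + (d - 3*k)*(d + 5*k)*(3*d^2 + 2*d*k + 14*d + 7*k)/2)/(d^2*(d^2 + d*k + 7*d + 7*k)^2)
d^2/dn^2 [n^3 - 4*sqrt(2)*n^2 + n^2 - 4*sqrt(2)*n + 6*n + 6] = 6*n - 8*sqrt(2) + 2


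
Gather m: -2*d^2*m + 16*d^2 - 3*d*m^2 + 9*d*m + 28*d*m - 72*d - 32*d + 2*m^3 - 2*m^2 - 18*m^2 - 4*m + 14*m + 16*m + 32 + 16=16*d^2 - 104*d + 2*m^3 + m^2*(-3*d - 20) + m*(-2*d^2 + 37*d + 26) + 48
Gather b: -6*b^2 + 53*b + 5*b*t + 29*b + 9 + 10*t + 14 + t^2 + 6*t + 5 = -6*b^2 + b*(5*t + 82) + t^2 + 16*t + 28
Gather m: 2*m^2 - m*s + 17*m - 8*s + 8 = 2*m^2 + m*(17 - s) - 8*s + 8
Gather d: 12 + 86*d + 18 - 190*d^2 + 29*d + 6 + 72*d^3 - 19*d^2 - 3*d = 72*d^3 - 209*d^2 + 112*d + 36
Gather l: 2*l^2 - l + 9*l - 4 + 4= 2*l^2 + 8*l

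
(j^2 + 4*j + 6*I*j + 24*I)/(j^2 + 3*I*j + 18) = (j + 4)/(j - 3*I)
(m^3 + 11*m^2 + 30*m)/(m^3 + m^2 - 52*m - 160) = m*(m + 6)/(m^2 - 4*m - 32)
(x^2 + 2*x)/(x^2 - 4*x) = (x + 2)/(x - 4)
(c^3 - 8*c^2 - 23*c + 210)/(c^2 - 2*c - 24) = (c^2 - 2*c - 35)/(c + 4)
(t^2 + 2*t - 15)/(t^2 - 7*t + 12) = (t + 5)/(t - 4)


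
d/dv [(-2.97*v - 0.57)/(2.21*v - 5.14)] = (36.521355*v - 84.94107)/(2.21*v - 5.14)^3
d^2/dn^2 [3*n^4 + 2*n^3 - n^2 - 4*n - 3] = 36*n^2 + 12*n - 2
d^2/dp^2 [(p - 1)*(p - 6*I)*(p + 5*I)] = 6*p - 2 - 2*I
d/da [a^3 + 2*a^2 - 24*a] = 3*a^2 + 4*a - 24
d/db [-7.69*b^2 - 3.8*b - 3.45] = -15.38*b - 3.8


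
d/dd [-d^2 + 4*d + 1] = 4 - 2*d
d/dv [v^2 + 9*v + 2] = 2*v + 9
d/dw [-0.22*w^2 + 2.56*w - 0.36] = 2.56 - 0.44*w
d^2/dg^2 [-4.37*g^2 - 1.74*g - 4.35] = -8.74000000000000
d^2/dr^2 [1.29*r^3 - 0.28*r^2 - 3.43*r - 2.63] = 7.74*r - 0.56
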